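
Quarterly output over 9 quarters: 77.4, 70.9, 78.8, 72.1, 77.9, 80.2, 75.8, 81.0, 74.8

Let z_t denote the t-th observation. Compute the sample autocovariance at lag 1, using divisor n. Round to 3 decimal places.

-4.718

Mean z̄ = (77.4 + 70.9 + 78.8 + 72.1 + 77.9 + 80.2 + 75.8 + 81.0 + 74.8)/9 = 76.5444
Σ_{t=1}^{8}(z_t−z̄)(z_{t+1}−z̄) = -42.4653
γ_1 = -42.4653 / 9 = -4.718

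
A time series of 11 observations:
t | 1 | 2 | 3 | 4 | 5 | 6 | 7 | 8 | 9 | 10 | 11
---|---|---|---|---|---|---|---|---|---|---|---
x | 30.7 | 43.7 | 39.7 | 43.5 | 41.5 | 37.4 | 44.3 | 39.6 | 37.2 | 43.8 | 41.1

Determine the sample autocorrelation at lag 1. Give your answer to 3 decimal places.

-0.343

Mean x̄ = (30.7 + 43.7 + 39.7 + 43.5 + 41.5 + 37.4 + 44.3 + 39.6 + 37.2 + 43.8 + 41.1)/11 = 40.2273
Numerator Σ_{t=1}^{10}(x_t−x̄)(x_{t+1}−x̄) = -55.9435
Denominator Σ(x_t−x̄)² = 163.1018
r_1 = -55.9435 / 163.1018 = -0.343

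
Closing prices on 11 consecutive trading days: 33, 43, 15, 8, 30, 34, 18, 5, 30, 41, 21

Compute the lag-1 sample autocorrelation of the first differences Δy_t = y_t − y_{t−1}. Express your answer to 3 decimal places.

First differences Δy: 10, -28, -7, 22, 4, -16, -13, 25, 11, -20
Mean of differences = -1.2000
Numerator Σ(Δy_t−Δȳ)(Δy_{t+1}−Δȳ) = -279.8400
Denominator Σ(Δy_t−Δȳ)² = 2989.6000
r_1(Δy) = -279.8400 / 2989.6000 = -0.094

-0.094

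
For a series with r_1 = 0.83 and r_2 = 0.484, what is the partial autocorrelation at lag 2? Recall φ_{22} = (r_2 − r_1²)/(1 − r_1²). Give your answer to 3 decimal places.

φ_{22} = (r_2 − r_1²) / (1 − r_1²)
r_1² = (0.83)² = 0.6889
Numerator = 0.484 − 0.6889 = -0.2049; denominator = 1 − 0.6889 = 0.3111
φ_{22} = -0.2049 / 0.3111 = -0.659

-0.659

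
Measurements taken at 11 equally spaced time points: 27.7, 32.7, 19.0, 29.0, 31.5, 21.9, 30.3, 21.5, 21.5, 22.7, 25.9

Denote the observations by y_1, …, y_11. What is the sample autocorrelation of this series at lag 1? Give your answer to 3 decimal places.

-0.292

Mean ȳ = (27.7 + 32.7 + 19.0 + 29.0 + 31.5 + 21.9 + 30.3 + 21.5 + 21.5 + 22.7 + 25.9)/11 = 25.7909
Numerator Σ_{t=1}^{10}(y_t−ȳ)(y_{t+1}−ȳ) = -64.9692
Denominator Σ(y_t−ȳ)² = 222.2491
r_1 = -64.9692 / 222.2491 = -0.292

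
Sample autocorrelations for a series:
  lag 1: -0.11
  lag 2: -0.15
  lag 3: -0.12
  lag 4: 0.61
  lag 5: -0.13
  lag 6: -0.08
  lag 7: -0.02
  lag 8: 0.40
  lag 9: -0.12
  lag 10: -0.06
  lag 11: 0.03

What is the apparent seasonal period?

The largest autocorrelation is r_4 = 0.61, with a weaker echo at lag 8 (0.40); the remaining lags stay at or below 0.03.
The dominant spike at lag 4 indicates a seasonal period of 4.

4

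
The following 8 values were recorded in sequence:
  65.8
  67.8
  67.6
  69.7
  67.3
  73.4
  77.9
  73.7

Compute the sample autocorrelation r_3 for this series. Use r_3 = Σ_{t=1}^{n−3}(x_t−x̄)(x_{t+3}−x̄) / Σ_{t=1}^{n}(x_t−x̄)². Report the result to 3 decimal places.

Mean x̄ = (65.8 + 67.8 + 67.6 + 69.7 + 67.3 + 73.4 + 77.9 + 73.7)/8 = 70.4000
Deviations from mean: -4.6000, -2.6000, -2.8000, -0.7000, -3.1000, 3.0000, 7.5000, 3.3000
Σ(x_t−x̄)(x_{t+3}−x̄) = (3.2200) + (8.0600) + (-8.4000) + (-5.2500) + (-10.2300) = -12.6000
Denominator Σ(x_t−x̄)² = 122.0000
r_3 = -12.6000 / 122.0000 = -0.103

-0.103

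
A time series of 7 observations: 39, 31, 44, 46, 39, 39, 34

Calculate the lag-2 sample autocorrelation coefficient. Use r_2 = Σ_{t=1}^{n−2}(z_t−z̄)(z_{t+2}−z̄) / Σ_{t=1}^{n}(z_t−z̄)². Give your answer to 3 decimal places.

Mean z̄ = (39 + 31 + 44 + 46 + 39 + 39 + 34)/7 = 38.8571
Deviations from mean: 0.1429, -7.8571, 5.1429, 7.1429, 0.1429, 0.1429, -4.8571
Numerator Σ_{t=1}^{5}(z_t−z̄)(z_{t+2}−z̄) = -54.3265
Denominator Σ(z_t−z̄)² = 162.8571
r_2 = -54.3265 / 162.8571 = -0.334

-0.334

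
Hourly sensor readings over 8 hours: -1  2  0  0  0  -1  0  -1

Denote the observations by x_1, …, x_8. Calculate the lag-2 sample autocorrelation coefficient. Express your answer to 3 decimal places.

0.123

Mean x̄ = (-1 + 2 + 0 + 0 + 0 − 1 + 0 − 1)/8 = -0.1250
Deviations from mean: -0.8750, 2.1250, 0.1250, 0.1250, 0.1250, -0.8750, 0.1250, -0.8750
Numerator Σ_{t=1}^{6}(x_t−x̄)(x_{t+2}−x̄) = 0.8438
Denominator Σ(x_t−x̄)² = 6.8750
r_2 = 0.8438 / 6.8750 = 0.123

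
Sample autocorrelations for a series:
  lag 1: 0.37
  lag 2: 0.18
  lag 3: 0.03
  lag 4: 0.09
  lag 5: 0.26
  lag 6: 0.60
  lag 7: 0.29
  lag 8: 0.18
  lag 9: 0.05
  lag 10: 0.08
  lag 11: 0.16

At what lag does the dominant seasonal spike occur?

The largest autocorrelation is r_6 = 0.60; the remaining lags stay at or below 0.37. The elevated value at lag 1 (0.37), dropping to 0.18 at lag 2, reflects decaying short-term dependence rather than seasonality.
The dominant spike at lag 6 indicates a seasonal period of 6.

6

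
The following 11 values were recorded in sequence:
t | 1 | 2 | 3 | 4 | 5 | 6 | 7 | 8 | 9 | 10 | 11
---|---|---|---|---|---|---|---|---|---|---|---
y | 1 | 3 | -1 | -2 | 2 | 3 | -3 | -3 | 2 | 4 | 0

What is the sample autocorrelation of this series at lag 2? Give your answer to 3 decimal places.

Mean ȳ = (1 + 3 − 1 − 2 + 2 + 3 − 3 − 3 + 2 + 4 + 0)/11 = 0.5455
Numerator Σ_{t=1}^{9}(y_t−ȳ)(y_{t+2}−ȳ) = -47.5041
Denominator Σ(y_t−ȳ)² = 62.7273
r_2 = -47.5041 / 62.7273 = -0.757

-0.757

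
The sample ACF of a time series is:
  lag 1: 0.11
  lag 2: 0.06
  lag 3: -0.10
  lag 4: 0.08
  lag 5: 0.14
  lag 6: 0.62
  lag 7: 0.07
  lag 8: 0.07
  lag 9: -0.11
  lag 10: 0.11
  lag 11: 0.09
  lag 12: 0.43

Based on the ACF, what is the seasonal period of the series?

6

The largest autocorrelation is r_6 = 0.62, with a weaker echo at lag 12 (0.43); the remaining lags stay at or below 0.14.
The dominant spike at lag 6 indicates a seasonal period of 6.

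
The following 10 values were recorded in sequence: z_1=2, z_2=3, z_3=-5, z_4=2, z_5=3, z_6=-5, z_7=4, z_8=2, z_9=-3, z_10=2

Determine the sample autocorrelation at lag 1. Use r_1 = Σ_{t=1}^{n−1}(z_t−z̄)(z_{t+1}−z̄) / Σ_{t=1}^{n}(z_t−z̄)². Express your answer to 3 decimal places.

-0.495

Mean z̄ = (2 + 3 − 5 + 2 + 3 − 5 + 4 + 2 − 3 + 2)/10 = 0.5000
Numerator Σ_{t=1}^{9}(z_t−z̄)(z_{t+1}−z̄) = -52.7500
Denominator Σ(z_t−z̄)² = 106.5000
r_1 = -52.7500 / 106.5000 = -0.495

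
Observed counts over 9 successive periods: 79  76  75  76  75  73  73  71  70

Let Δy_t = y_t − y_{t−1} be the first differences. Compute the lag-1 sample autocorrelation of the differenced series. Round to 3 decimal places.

-0.174

First differences Δy: -3, -1, 1, -1, -2, 0, -2, -1
Mean of differences = -1.1250
Numerator Σ(Δy_t−Δȳ)(Δy_{t+1}−Δȳ) = -1.8906
Denominator Σ(Δy_t−Δȳ)² = 10.8750
r_1(Δy) = -1.8906 / 10.8750 = -0.174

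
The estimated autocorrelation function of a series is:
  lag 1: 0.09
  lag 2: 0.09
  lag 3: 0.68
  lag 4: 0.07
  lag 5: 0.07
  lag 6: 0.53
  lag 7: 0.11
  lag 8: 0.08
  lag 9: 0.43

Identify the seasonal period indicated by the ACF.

The largest autocorrelation is r_3 = 0.68, with weaker echoes at lags 6 (0.53) and 9 (0.43); the remaining lags stay at or below 0.11.
The dominant spike at lag 3 indicates a seasonal period of 3.

3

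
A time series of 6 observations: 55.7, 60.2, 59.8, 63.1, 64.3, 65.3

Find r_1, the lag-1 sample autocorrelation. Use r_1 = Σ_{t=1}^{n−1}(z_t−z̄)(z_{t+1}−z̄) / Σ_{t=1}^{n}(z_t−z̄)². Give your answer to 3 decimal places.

0.354

Mean z̄ = (55.7 + 60.2 + 59.8 + 63.1 + 64.3 + 65.3)/6 = 61.4000
Deviations from mean: -5.7000, -1.2000, -1.6000, 1.7000, 2.9000, 3.9000
Σ(z_t−z̄)(z_{t+1}−z̄) = (6.8400) + (1.9200) + (-2.7200) + (4.9300) + (11.3100) = 22.2800
Denominator Σ(z_t−z̄)² = 63.0000
r_1 = 22.2800 / 63.0000 = 0.354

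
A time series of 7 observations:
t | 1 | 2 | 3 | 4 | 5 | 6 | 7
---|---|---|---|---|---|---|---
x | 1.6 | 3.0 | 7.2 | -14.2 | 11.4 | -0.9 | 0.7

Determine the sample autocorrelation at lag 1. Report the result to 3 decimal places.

-0.671

Mean x̄ = (1.6 + 3.0 + 7.2 − 14.2 + 11.4 − 0.9 + 0.7)/7 = 1.2571
Deviations from mean: 0.3429, 1.7429, 5.9429, -15.4571, 10.1429, -2.1571, -0.5571
Σ(x_t−x̄)(x_{t+1}−x̄) = (0.5976) + (10.3576) + (-91.8596) + (-156.7796) + (-21.8796) + (1.2018) = -258.3618
Denominator Σ(x_t−x̄)² = 385.2371
r_1 = -258.3618 / 385.2371 = -0.671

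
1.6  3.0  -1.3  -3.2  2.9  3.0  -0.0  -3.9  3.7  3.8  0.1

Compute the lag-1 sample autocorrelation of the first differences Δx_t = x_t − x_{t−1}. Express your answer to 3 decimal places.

-0.170

First differences Δx: 1.4, -4.3, -1.9, 6.1, 0.1, -3.0, -3.9, 7.6, 0.1, -3.7
Mean of differences = -0.1500
Numerator Σ(Δx_t−Δx̄)(Δx_{t+1}−Δx̄) = -26.5825
Denominator Σ(Δx_t−Δx̄)² = 156.7250
r_1(Δx) = -26.5825 / 156.7250 = -0.170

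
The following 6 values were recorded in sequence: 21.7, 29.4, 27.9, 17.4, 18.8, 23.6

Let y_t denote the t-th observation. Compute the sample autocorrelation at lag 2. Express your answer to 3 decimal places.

-0.570

Mean ȳ = (21.7 + 29.4 + 27.9 + 17.4 + 18.8 + 23.6)/6 = 23.1333
Deviations from mean: -1.4333, 6.2667, 4.7667, -5.7333, -4.3333, 0.4667
Σ(y_t−ȳ)(y_{t+2}−ȳ) = (-6.8322) + (-35.9289) + (-20.6556) + (-2.6756) = -66.0922
Denominator Σ(y_t−ȳ)² = 115.9133
r_2 = -66.0922 / 115.9133 = -0.570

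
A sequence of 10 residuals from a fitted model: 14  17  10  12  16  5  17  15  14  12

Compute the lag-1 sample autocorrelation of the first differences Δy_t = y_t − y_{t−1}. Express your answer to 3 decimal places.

-0.636

First differences Δy: 3, -7, 2, 4, -11, 12, -2, -1, -2
Mean of differences = -0.2222
Numerator Σ(Δy_t−Δȳ)(Δy_{t+1}−Δȳ) = -223.7160
Denominator Σ(Δy_t−Δȳ)² = 351.5556
r_1(Δy) = -223.7160 / 351.5556 = -0.636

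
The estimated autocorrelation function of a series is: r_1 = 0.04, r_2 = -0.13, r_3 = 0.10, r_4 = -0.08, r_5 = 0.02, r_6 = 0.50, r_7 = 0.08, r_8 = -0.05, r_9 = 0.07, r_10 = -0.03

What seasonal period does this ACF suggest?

6

The largest autocorrelation is r_6 = 0.50; the remaining lags stay at or below 0.10.
The dominant spike at lag 6 indicates a seasonal period of 6.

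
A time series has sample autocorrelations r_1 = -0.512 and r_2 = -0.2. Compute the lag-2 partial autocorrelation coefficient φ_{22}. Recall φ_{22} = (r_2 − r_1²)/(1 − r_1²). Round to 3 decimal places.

φ_{22} = (r_2 − r_1²) / (1 − r_1²)
r_1² = (-0.512)² = 0.262144
Numerator = -0.2 − 0.2621 = -0.4621; denominator = 1 − 0.2621 = 0.7379
φ_{22} = -0.4621 / 0.7379 = -0.626

-0.626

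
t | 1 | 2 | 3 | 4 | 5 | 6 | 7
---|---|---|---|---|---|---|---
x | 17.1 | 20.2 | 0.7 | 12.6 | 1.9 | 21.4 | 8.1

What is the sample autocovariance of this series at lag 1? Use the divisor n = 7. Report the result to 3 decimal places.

-28.039

Mean x̄ = (17.1 + 20.2 + 0.7 + 12.6 + 1.9 + 21.4 + 8.1)/7 = 11.7143
Deviations: 5.3857, 8.4857, -11.0143, 0.8857, -9.8143, 9.6857, -3.6143
Σ_{t=1}^{6}(x_t−x̄)(x_{t+1}−x̄) = -196.2759
γ_1 = -196.2759 / 7 = -28.039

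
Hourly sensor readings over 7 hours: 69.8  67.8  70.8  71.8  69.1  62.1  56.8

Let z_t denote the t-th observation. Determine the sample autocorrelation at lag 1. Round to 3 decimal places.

0.415

Mean z̄ = (69.8 + 67.8 + 70.8 + 71.8 + 69.1 + 62.1 + 56.8)/7 = 66.8857
Σ(z_t−z̄)(z_{t+1}−z̄) = (2.6645) + (3.5788) + (19.2359) + (10.8816) + (-10.5969) + (48.2673) = 74.0312
Denominator Σ(z_t−z̄)² = 178.3286
r_1 = 74.0312 / 178.3286 = 0.415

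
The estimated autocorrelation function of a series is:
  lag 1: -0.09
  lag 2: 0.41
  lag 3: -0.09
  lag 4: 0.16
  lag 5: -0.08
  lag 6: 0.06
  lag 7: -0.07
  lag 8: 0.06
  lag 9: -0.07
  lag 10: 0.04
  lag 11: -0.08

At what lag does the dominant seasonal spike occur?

2

The largest autocorrelation is r_2 = 0.41, with a weaker echo at lag 4 (0.16); the remaining lags stay at or below 0.06.
The dominant spike at lag 2 indicates a seasonal period of 2.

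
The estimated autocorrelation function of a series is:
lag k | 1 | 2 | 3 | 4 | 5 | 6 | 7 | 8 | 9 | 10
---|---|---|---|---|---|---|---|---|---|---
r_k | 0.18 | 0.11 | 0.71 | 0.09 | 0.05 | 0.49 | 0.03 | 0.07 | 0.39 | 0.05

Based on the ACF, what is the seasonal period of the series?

3

The largest autocorrelation is r_3 = 0.71, with weaker echoes at lags 6 (0.49) and 9 (0.39); the remaining lags stay at or below 0.18.
The dominant spike at lag 3 indicates a seasonal period of 3.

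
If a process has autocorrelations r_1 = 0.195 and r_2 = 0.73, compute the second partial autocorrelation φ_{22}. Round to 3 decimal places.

φ_{22} = (r_2 − r_1²) / (1 − r_1²)
r_1² = (0.195)² = 0.038025
Numerator = 0.73 − 0.0380 = 0.6920; denominator = 1 − 0.0380 = 0.9620
φ_{22} = 0.6920 / 0.9620 = 0.719

0.719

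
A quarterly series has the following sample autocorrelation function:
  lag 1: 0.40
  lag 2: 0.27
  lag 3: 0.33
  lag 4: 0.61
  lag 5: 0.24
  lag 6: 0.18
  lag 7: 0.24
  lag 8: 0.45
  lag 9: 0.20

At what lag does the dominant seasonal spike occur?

4

The largest autocorrelation is r_4 = 0.61, with a weaker echo at lag 8 (0.45); the remaining lags stay at or below 0.40. The elevated value at lag 1 (0.40), dropping to 0.27 at lag 2, reflects decaying short-term dependence rather than seasonality.
The dominant spike at lag 4 indicates a seasonal period of 4.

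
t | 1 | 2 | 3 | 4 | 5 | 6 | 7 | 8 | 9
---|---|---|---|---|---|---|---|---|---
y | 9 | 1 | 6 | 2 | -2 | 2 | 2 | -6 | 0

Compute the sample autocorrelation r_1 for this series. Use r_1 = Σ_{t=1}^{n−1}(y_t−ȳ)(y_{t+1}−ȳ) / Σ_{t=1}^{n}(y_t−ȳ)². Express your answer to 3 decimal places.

Mean ȳ = (9 + 1 + 6 + 2 − 2 + 2 + 2 − 6 + 0)/9 = 1.5556
Numerator Σ_{t=1}^{8}(y_t−ȳ)(y_{t+1}−ȳ) = 0.8025
Denominator Σ(y_t−ȳ)² = 148.2222
r_1 = 0.8025 / 148.2222 = 0.005

0.005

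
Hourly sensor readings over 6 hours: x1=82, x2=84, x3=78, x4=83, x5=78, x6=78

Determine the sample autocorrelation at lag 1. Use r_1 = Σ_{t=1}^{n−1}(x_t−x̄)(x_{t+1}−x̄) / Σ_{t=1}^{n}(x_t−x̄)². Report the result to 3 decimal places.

Mean x̄ = (82 + 84 + 78 + 83 + 78 + 78)/6 = 80.5000
Deviations from mean: 1.5000, 3.5000, -2.5000, 2.5000, -2.5000, -2.5000
Numerator Σ_{t=1}^{5}(x_t−x̄)(x_{t+1}−x̄) = -9.7500
Denominator Σ(x_t−x̄)² = 39.5000
r_1 = -9.7500 / 39.5000 = -0.247

-0.247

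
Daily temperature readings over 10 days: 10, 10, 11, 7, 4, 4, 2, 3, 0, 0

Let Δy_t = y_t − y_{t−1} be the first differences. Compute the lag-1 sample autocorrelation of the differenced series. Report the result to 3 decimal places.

First differences Δy: 0, 1, -4, -3, 0, -2, 1, -3, 0
Mean of differences = -1.1111
Numerator Σ(Δy_t−Δȳ)(Δy_{t+1}−Δȳ) = -9.3457
Denominator Σ(Δy_t−Δȳ)² = 28.8889
r_1(Δy) = -9.3457 / 28.8889 = -0.324

-0.324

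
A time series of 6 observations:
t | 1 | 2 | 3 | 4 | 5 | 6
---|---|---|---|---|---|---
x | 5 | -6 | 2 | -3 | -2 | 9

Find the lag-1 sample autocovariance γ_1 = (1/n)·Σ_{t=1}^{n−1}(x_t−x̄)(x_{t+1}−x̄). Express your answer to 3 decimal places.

Mean x̄ = (5 − 6 + 2 − 3 − 2 + 9)/6 = 0.8333
Σ_{t=1}^{5}(x_t−x̄)(x_{t+1}−x̄) = -53.1944
γ_1 = -53.1944 / 6 = -8.866

-8.866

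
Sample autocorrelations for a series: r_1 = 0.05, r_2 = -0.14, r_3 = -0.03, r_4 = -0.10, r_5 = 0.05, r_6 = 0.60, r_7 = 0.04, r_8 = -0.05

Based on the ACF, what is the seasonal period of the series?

The largest autocorrelation is r_6 = 0.60; the remaining lags stay at or below 0.05.
The dominant spike at lag 6 indicates a seasonal period of 6.

6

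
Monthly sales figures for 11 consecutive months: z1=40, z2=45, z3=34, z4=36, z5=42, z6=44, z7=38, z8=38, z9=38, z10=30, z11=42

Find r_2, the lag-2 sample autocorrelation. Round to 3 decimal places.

-0.276

Mean z̄ = (40 + 45 + 34 + 36 + 42 + 44 + 38 + 38 + 38 + 30 + 42)/11 = 38.8182
Numerator Σ_{t=1}^{9}(z_t−z̄)(z_{t+2}−z̄) = -54.6116
Denominator Σ(z_t−z̄)² = 197.6364
r_2 = -54.6116 / 197.6364 = -0.276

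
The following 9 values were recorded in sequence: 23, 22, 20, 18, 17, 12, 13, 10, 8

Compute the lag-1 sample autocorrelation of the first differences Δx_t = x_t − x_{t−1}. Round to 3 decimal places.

-0.719

First differences Δx: -1, -2, -2, -1, -5, 1, -3, -2
Mean of differences = -1.8750
Numerator Σ(Δx_t−Δx̄)(Δx_{t+1}−Δx̄) = -15.0156
Denominator Σ(Δx_t−Δx̄)² = 20.8750
r_1(Δx) = -15.0156 / 20.8750 = -0.719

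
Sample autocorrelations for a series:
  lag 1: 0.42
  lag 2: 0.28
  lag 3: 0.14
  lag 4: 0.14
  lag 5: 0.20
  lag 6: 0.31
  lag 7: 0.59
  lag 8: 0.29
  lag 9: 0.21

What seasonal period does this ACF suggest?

The largest autocorrelation is r_7 = 0.59; the remaining lags stay at or below 0.42. The elevated value at lag 1 (0.42), dropping to 0.28 at lag 2, reflects decaying short-term dependence rather than seasonality.
The dominant spike at lag 7 indicates a seasonal period of 7.

7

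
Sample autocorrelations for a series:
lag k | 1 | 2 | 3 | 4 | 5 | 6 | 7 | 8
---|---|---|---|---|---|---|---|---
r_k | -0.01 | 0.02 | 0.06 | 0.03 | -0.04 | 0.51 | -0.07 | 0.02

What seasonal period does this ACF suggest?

The largest autocorrelation is r_6 = 0.51; the remaining lags stay at or below 0.06.
The dominant spike at lag 6 indicates a seasonal period of 6.

6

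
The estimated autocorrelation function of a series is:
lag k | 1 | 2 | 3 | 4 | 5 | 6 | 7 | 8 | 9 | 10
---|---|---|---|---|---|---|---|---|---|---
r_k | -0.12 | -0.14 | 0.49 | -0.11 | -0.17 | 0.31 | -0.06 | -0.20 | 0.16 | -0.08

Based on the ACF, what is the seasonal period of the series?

The largest autocorrelation is r_3 = 0.49, with weaker echoes at lags 6 (0.31) and 9 (0.16); the remaining lags stay at or below -0.06.
The dominant spike at lag 3 indicates a seasonal period of 3.

3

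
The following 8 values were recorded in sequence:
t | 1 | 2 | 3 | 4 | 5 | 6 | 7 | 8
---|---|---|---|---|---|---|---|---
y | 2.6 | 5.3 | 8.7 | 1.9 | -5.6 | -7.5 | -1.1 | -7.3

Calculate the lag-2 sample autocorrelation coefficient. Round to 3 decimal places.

Mean ȳ = (2.6 + 5.3 + 8.7 + 1.9 − 5.6 − 7.5 − 1.1 − 7.3)/8 = -0.3750
Σ(y_t−ȳ)(y_{t+2}−ȳ) = (26.9981) + (12.9106) + (-47.4169) + (-16.2094) + (3.7881) + (49.3406) = 29.4113
Denominator Σ(y_t−ȳ)² = 255.1350
r_2 = 29.4113 / 255.1350 = 0.115

0.115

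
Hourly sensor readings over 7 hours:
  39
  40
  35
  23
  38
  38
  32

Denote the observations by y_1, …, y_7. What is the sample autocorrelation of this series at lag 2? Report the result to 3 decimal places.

-0.495

Mean ȳ = (39 + 40 + 35 + 23 + 38 + 38 + 32)/7 = 35.0000
Numerator Σ_{t=1}^{5}(y_t−ȳ)(y_{t+2}−ȳ) = -105.0000
Denominator Σ(y_t−ȳ)² = 212.0000
r_2 = -105.0000 / 212.0000 = -0.495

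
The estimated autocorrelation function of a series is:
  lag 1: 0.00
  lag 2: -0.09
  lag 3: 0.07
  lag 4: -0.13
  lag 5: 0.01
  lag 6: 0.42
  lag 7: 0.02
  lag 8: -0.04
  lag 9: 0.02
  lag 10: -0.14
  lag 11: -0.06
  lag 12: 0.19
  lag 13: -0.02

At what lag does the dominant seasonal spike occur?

The largest autocorrelation is r_6 = 0.42, with a weaker echo at lag 12 (0.19); the remaining lags stay at or below 0.07.
The dominant spike at lag 6 indicates a seasonal period of 6.

6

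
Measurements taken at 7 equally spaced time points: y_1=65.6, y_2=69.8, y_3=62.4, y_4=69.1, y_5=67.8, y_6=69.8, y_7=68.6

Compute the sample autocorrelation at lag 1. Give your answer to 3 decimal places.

-0.470

Mean ȳ = (65.6 + 69.8 + 62.4 + 69.1 + 67.8 + 69.8 + 68.6)/7 = 67.5857
Deviations from mean: -1.9857, 2.2143, -5.1857, 1.5143, 0.2143, 2.2143, 1.0143
Σ(y_t−ȳ)(y_{t+1}−ȳ) = (-4.3969) + (-11.4827) + (-7.8527) + (0.3245) + (0.4745) + (2.2459) = -20.6873
Denominator Σ(y_t−ȳ)² = 44.0086
r_1 = -20.6873 / 44.0086 = -0.470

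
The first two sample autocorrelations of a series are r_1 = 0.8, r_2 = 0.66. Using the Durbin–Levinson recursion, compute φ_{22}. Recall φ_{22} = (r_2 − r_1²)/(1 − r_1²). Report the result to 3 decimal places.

φ_{22} = (r_2 − r_1²) / (1 − r_1²)
r_1² = (0.8)² = 0.64
Numerator = 0.66 − 0.6400 = 0.0200; denominator = 1 − 0.6400 = 0.3600
φ_{22} = 0.0200 / 0.3600 = 0.056

0.056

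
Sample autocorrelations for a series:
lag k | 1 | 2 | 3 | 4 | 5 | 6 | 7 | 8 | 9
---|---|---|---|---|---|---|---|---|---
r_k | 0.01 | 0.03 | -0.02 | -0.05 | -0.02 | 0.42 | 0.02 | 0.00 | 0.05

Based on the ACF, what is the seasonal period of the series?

The largest autocorrelation is r_6 = 0.42; the remaining lags stay at or below 0.05.
The dominant spike at lag 6 indicates a seasonal period of 6.

6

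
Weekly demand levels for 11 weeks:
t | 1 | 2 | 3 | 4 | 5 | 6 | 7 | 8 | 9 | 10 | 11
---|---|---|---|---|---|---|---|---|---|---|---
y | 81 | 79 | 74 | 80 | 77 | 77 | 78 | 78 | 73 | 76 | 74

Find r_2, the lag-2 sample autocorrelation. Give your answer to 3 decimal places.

Mean ȳ = (81 + 79 + 74 + 80 + 77 + 77 + 78 + 78 + 73 + 76 + 74)/11 = 77.0000
Numerator Σ_{t=1}^{9}(y_t−ȳ)(y_{t+2}−ȳ) = 1.0000
Denominator Σ(y_t−ȳ)² = 66.0000
r_2 = 1.0000 / 66.0000 = 0.015

0.015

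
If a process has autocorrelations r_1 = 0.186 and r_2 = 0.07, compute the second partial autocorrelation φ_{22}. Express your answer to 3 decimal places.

φ_{22} = (r_2 − r_1²) / (1 − r_1²)
r_1² = (0.186)² = 0.034596
Numerator = 0.07 − 0.0346 = 0.0354; denominator = 1 − 0.0346 = 0.9654
φ_{22} = 0.0354 / 0.9654 = 0.037

0.037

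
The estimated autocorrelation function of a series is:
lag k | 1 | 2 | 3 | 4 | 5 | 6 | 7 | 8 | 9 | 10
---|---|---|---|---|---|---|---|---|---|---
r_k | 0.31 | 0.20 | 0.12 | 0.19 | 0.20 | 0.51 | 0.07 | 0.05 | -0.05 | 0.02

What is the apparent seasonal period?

The largest autocorrelation is r_6 = 0.51; the remaining lags stay at or below 0.31. The elevated value at lag 1 (0.31), dropping to 0.20 at lag 2, reflects decaying short-term dependence rather than seasonality.
The dominant spike at lag 6 indicates a seasonal period of 6.

6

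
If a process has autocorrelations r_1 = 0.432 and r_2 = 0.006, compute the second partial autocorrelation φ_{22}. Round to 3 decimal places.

-0.222

φ_{22} = (r_2 − r_1²) / (1 − r_1²)
r_1² = (0.432)² = 0.186624
Numerator = 0.006 − 0.1866 = -0.1806; denominator = 1 − 0.1866 = 0.8134
φ_{22} = -0.1806 / 0.8134 = -0.222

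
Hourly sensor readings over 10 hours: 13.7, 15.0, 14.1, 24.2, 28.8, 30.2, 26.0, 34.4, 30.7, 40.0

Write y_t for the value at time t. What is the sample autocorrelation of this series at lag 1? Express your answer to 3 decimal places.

0.545

Mean ȳ = (13.7 + 15.0 + 14.1 + 24.2 + 28.8 + 30.2 + 26.0 + 34.4 + 30.7 + 40.0)/10 = 25.7100
Numerator Σ_{t=1}^{9}(y_t−ȳ)(y_{t+1}−ȳ) = 398.2019
Denominator Σ(y_t−ȳ)² = 730.4290
r_1 = 398.2019 / 730.4290 = 0.545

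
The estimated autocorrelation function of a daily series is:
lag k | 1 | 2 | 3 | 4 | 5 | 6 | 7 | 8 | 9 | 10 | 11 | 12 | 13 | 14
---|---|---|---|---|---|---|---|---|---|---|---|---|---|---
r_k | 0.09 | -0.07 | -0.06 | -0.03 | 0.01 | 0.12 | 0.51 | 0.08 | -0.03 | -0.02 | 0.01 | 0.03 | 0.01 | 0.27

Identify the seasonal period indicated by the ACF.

7

The largest autocorrelation is r_7 = 0.51, with a weaker echo at lag 14 (0.27); the remaining lags stay at or below 0.12.
The dominant spike at lag 7 indicates a seasonal period of 7.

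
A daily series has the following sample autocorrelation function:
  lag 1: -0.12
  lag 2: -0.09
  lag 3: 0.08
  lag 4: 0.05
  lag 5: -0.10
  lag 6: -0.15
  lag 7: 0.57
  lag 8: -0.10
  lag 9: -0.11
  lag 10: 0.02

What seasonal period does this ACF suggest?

7

The largest autocorrelation is r_7 = 0.57; the remaining lags stay at or below 0.08.
The dominant spike at lag 7 indicates a seasonal period of 7.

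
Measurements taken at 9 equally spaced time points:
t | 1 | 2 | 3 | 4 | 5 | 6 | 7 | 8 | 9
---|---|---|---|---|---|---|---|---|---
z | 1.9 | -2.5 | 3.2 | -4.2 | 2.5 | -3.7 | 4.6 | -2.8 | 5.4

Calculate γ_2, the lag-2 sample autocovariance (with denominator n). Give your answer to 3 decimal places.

9.463

Mean z̄ = (1.9 − 2.5 + 3.2 − 4.2 + 2.5 − 3.7 + 4.6 − 2.8 + 5.4)/9 = 0.4889
Σ_{t=1}^{7}(z_t−z̄)(z_{t+2}−z̄) = 85.1686
γ_2 = 85.1686 / 9 = 9.463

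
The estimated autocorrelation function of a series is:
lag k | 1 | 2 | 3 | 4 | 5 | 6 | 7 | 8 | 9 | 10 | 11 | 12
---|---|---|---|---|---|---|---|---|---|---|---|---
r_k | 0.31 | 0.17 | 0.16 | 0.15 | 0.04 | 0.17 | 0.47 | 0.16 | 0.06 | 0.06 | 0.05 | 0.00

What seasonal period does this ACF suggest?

The largest autocorrelation is r_7 = 0.47; the remaining lags stay at or below 0.31. The elevated value at lag 1 (0.31), dropping to 0.17 at lag 2, reflects decaying short-term dependence rather than seasonality.
The dominant spike at lag 7 indicates a seasonal period of 7.

7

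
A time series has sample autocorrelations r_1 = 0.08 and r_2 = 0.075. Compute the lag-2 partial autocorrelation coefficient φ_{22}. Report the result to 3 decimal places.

φ_{22} = (r_2 − r_1²) / (1 − r_1²)
r_1² = (0.08)² = 0.0064
Numerator = 0.075 − 0.0064 = 0.0686; denominator = 1 − 0.0064 = 0.9936
φ_{22} = 0.0686 / 0.9936 = 0.069

0.069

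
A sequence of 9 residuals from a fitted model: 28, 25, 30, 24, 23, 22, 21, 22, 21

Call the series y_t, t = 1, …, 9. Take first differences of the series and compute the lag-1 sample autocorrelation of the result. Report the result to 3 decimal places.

-0.615

First differences Δy: -3, 5, -6, -1, -1, -1, 1, -1
Mean of differences = -0.8750
Numerator Σ(Δy_t−Δȳ)(Δy_{t+1}−Δȳ) = -42.3906
Denominator Σ(Δy_t−Δȳ)² = 68.8750
r_1(Δy) = -42.3906 / 68.8750 = -0.615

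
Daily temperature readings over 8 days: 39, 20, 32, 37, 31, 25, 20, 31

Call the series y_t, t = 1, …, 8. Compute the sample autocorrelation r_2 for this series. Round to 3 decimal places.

Mean ȳ = (39 + 20 + 32 + 37 + 31 + 25 + 20 + 31)/8 = 29.3750
Numerator Σ_{t=1}^{6}(y_t−ȳ)(y_{t+2}−ȳ) = -97.6563
Denominator Σ(y_t−ȳ)² = 357.8750
r_2 = -97.6563 / 357.8750 = -0.273

-0.273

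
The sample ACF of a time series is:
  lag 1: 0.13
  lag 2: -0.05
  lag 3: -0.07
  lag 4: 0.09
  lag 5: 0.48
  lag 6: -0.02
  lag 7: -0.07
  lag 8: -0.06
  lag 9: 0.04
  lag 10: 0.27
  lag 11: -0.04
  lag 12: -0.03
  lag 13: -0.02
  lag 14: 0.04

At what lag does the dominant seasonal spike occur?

5

The largest autocorrelation is r_5 = 0.48, with a weaker echo at lag 10 (0.27); the remaining lags stay at or below 0.13.
The dominant spike at lag 5 indicates a seasonal period of 5.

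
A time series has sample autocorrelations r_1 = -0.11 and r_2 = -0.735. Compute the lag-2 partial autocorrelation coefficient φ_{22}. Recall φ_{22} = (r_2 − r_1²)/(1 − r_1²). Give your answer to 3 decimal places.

-0.756

φ_{22} = (r_2 − r_1²) / (1 − r_1²)
r_1² = (-0.11)² = 0.0121
Numerator = -0.735 − 0.0121 = -0.7471; denominator = 1 − 0.0121 = 0.9879
φ_{22} = -0.7471 / 0.9879 = -0.756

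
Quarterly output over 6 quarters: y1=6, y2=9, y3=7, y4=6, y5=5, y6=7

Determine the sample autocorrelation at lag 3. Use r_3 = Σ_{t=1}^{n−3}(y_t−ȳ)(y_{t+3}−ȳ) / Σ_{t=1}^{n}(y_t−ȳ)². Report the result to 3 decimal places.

Mean ȳ = (6 + 9 + 7 + 6 + 5 + 7)/6 = 6.6667
Numerator Σ_{t=1}^{3}(y_t−ȳ)(y_{t+3}−ȳ) = -3.3333
Denominator Σ(y_t−ȳ)² = 9.3333
r_3 = -3.3333 / 9.3333 = -0.357

-0.357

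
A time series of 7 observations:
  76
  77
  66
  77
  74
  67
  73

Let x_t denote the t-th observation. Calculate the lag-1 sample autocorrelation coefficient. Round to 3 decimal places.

Mean x̄ = (76 + 77 + 66 + 77 + 74 + 67 + 73)/7 = 72.8571
Deviations from mean: 3.1429, 4.1429, -6.8571, 4.1429, 1.1429, -5.8571, 0.1429
Numerator Σ_{t=1}^{6}(x_t−x̄)(x_{t+1}−x̄) = -46.5918
Denominator Σ(x_t−x̄)² = 126.8571
r_1 = -46.5918 / 126.8571 = -0.367

-0.367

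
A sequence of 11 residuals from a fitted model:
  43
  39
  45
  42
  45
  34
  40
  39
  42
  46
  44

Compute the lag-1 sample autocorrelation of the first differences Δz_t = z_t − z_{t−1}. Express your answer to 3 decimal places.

First differences Δz: -4, 6, -3, 3, -11, 6, -1, 3, 4, -2
Mean of differences = 0.1000
Numerator Σ(Δz_t−Δz̄)(Δz_{t+1}−Δz̄) = -155.7100
Denominator Σ(Δz_t−Δz̄)² = 256.9000
r_1(Δz) = -155.7100 / 256.9000 = -0.606

-0.606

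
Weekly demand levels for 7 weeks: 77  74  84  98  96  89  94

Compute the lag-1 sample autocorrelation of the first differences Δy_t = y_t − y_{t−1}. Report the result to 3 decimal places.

0.031

First differences Δy: -3, 10, 14, -2, -7, 5
Mean of differences = 2.8333
Numerator Σ(Δy_t−Δȳ)(Δy_{t+1}−Δȳ) = 10.4722
Denominator Σ(Δy_t−Δȳ)² = 334.8333
r_1(Δy) = 10.4722 / 334.8333 = 0.031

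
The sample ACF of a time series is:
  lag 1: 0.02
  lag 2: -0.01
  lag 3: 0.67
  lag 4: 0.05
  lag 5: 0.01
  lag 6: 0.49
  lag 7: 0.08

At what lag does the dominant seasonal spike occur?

3

The largest autocorrelation is r_3 = 0.67, with a weaker echo at lag 6 (0.49); the remaining lags stay at or below 0.08.
The dominant spike at lag 3 indicates a seasonal period of 3.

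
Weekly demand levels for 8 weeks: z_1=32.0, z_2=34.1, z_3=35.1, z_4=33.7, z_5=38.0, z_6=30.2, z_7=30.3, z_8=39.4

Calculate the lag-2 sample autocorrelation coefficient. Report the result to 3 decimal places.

-0.409

Mean z̄ = (32.0 + 34.1 + 35.1 + 33.7 + 38.0 + 30.2 + 30.3 + 39.4)/8 = 34.1000
Deviations from mean: -2.1000, 0.0000, 1.0000, -0.4000, 3.9000, -3.9000, -3.8000, 5.3000
Numerator Σ_{t=1}^{6}(z_t−z̄)(z_{t+2}−z̄) = -32.1300
Denominator Σ(z_t−z̄)² = 78.5200
r_2 = -32.1300 / 78.5200 = -0.409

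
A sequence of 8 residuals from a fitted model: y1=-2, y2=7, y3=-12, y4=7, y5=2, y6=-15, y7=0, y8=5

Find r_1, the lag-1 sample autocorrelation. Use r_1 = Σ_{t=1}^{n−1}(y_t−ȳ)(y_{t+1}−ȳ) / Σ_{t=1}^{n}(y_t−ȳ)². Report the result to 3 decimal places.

Mean ȳ = (-2 + 7 − 12 + 7 + 2 − 15 + 0 + 5)/8 = -1.0000
Σ(y_t−ȳ)(y_{t+1}−ȳ) = (-8.0000) + (-88.0000) + (-88.0000) + (24.0000) + (-42.0000) + (-14.0000) + (6.0000) = -210.0000
Denominator Σ(y_t−ȳ)² = 492.0000
r_1 = -210.0000 / 492.0000 = -0.427

-0.427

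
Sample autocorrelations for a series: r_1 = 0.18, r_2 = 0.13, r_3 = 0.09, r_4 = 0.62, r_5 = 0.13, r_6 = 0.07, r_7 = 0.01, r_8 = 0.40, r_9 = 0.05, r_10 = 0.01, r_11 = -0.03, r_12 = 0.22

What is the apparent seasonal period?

The largest autocorrelation is r_4 = 0.62, with weaker echoes at lags 8 (0.40) and 12 (0.22); the remaining lags stay at or below 0.18.
The dominant spike at lag 4 indicates a seasonal period of 4.

4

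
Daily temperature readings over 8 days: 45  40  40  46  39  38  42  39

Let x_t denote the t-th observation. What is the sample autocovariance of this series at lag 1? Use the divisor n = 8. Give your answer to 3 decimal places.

Mean x̄ = (45 + 40 + 40 + 46 + 39 + 38 + 42 + 39)/8 = 41.1250
Σ_{t=1}^{7}(x_t−x̄)(x_{t+1}−x̄) = -16.8906
γ_1 = -16.8906 / 8 = -2.111

-2.111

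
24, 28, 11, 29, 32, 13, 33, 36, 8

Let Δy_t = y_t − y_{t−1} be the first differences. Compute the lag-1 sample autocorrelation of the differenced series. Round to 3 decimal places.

First differences Δy: 4, -17, 18, 3, -19, 20, 3, -28
Mean of differences = -2.0000
Numerator Σ(Δy_t−Δȳ)(Δy_{t+1}−Δȳ) = -769.0000
Denominator Σ(Δy_t−Δȳ)² = 2160.0000
r_1(Δy) = -769.0000 / 2160.0000 = -0.356

-0.356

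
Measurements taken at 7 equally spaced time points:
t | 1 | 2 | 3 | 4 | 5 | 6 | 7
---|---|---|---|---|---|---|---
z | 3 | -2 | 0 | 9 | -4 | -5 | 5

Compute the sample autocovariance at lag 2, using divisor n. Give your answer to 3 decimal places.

-12.679

Mean z̄ = (3 − 2 + 0 + 9 − 4 − 5 + 5)/7 = 0.8571
Deviations: 2.1429, -2.8571, -0.8571, 8.1429, -4.8571, -5.8571, 4.1429
Σ_{t=1}^{5}(z_t−z̄)(z_{t+2}−z̄) = -88.7551
γ_2 = -88.7551 / 7 = -12.679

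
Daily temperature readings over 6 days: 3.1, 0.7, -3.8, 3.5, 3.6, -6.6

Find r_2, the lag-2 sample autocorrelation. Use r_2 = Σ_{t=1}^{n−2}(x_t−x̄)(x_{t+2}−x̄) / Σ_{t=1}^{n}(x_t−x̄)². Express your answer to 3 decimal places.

-0.494

Mean x̄ = (3.1 + 0.7 − 3.8 + 3.5 + 3.6 − 6.6)/6 = 0.0833
Deviations from mean: 3.0167, 0.6167, -3.8833, 3.4167, 3.5167, -6.6833
Numerator Σ_{t=1}^{4}(x_t−x̄)(x_{t+2}−x̄) = -46.0989
Denominator Σ(x_t−x̄)² = 93.2683
r_2 = -46.0989 / 93.2683 = -0.494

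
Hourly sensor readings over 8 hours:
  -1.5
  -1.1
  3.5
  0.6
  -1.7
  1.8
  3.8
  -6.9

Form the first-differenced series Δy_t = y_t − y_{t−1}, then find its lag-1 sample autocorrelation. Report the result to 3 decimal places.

-0.149

First differences Δy: 0.4, 4.6, -2.9, -2.3, 3.5, 2.0, -10.7
Mean of differences = -0.7714
Numerator Σ(Δy_t−Δȳ)(Δy_{t+1}−Δȳ) = -24.0951
Denominator Σ(Δy_t−Δȳ)² = 161.5943
r_1(Δy) = -24.0951 / 161.5943 = -0.149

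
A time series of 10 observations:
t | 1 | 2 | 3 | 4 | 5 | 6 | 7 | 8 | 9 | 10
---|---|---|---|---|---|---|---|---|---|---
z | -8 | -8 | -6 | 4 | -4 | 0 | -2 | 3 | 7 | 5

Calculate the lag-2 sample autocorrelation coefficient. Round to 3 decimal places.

Mean z̄ = (-8 − 8 − 6 + 4 − 4 + 0 − 2 + 3 + 7 + 5)/10 = -0.9000
Numerator Σ_{t=1}^{8}(z_t−z̄)(z_{t+2}−z̄) = 42.8800
Denominator Σ(z_t−z̄)² = 274.9000
r_2 = 42.8800 / 274.9000 = 0.156

0.156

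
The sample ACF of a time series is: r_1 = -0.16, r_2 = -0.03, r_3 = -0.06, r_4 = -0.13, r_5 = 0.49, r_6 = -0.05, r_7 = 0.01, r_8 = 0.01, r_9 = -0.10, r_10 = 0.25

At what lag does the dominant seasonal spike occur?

5

The largest autocorrelation is r_5 = 0.49, with a weaker echo at lag 10 (0.25); the remaining lags stay at or below 0.01.
The dominant spike at lag 5 indicates a seasonal period of 5.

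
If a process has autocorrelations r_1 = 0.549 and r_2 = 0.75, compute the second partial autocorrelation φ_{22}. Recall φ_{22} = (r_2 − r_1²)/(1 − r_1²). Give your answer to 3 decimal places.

φ_{22} = (r_2 − r_1²) / (1 − r_1²)
r_1² = (0.549)² = 0.301401
Numerator = 0.75 − 0.3014 = 0.4486; denominator = 1 − 0.3014 = 0.6986
φ_{22} = 0.4486 / 0.6986 = 0.642

0.642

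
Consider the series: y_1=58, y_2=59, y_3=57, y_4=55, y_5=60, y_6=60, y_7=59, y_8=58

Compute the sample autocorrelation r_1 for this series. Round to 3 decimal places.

0.074

Mean ȳ = (58 + 59 + 57 + 55 + 60 + 60 + 59 + 58)/8 = 58.2500
Deviations from mean: -0.2500, 0.7500, -1.2500, -3.2500, 1.7500, 1.7500, 0.7500, -0.2500
Σ(y_t−ȳ)(y_{t+1}−ȳ) = (-0.1875) + (-0.9375) + (4.0625) + (-5.6875) + (3.0625) + (1.3125) + (-0.1875) = 1.4375
Denominator Σ(y_t−ȳ)² = 19.5000
r_1 = 1.4375 / 19.5000 = 0.074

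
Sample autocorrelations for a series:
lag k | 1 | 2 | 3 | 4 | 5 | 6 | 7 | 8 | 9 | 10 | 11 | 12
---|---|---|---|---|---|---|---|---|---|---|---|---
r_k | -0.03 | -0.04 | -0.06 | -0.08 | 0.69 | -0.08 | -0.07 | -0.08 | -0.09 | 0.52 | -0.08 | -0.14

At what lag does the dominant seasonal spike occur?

The largest autocorrelation is r_5 = 0.69, with a weaker echo at lag 10 (0.52); the remaining lags stay at or below -0.03.
The dominant spike at lag 5 indicates a seasonal period of 5.

5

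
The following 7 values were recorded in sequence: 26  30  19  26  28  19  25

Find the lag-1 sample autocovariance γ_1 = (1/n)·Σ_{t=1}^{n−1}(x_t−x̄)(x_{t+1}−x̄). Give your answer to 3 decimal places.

-6.706

Mean x̄ = (26 + 30 + 19 + 26 + 28 + 19 + 25)/7 = 24.7143
Deviations: 1.2857, 5.2857, -5.7143, 1.2857, 3.2857, -5.7143, 0.2857
Σ_{t=1}^{6}(x_t−x̄)(x_{t+1}−x̄) = -46.9388
γ_1 = -46.9388 / 7 = -6.706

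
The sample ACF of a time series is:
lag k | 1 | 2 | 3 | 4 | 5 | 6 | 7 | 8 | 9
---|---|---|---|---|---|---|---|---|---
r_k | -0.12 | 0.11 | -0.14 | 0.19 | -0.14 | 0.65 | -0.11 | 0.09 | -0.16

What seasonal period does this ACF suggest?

6

The largest autocorrelation is r_6 = 0.65; the remaining lags stay at or below 0.19.
The dominant spike at lag 6 indicates a seasonal period of 6.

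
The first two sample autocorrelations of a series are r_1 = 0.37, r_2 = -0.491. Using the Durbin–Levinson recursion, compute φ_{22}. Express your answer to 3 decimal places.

φ_{22} = (r_2 − r_1²) / (1 − r_1²)
r_1² = (0.37)² = 0.1369
Numerator = -0.491 − 0.1369 = -0.6279; denominator = 1 − 0.1369 = 0.8631
φ_{22} = -0.6279 / 0.8631 = -0.727

-0.727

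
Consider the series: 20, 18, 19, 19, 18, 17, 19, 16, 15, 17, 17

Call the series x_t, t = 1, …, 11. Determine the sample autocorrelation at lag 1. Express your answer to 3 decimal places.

0.308

Mean x̄ = (20 + 18 + 19 + 19 + 18 + 17 + 19 + 16 + 15 + 17 + 17)/11 = 17.7273
Numerator Σ_{t=1}^{10}(x_t−x̄)(x_{t+1}−x̄) = 6.8347
Denominator Σ(x_t−x̄)² = 22.1818
r_1 = 6.8347 / 22.1818 = 0.308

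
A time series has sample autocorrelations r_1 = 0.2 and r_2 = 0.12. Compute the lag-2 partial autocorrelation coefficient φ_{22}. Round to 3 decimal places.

0.083

φ_{22} = (r_2 − r_1²) / (1 − r_1²)
r_1² = (0.2)² = 0.04
Numerator = 0.12 − 0.0400 = 0.0800; denominator = 1 − 0.0400 = 0.9600
φ_{22} = 0.0800 / 0.9600 = 0.083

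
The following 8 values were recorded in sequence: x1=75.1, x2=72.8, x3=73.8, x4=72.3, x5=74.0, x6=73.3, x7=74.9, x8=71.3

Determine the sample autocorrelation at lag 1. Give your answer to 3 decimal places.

Mean x̄ = (75.1 + 72.8 + 73.8 + 72.3 + 74.0 + 73.3 + 74.9 + 71.3)/8 = 73.4375
Deviations from mean: 1.6625, -0.6375, 0.3625, -1.1375, 0.5625, -0.1375, 1.4625, -2.1375
Σ(x_t−x̄)(x_{t+1}−x̄) = (-1.0598) + (-0.2311) + (-0.4123) + (-0.6398) + (-0.0773) + (-0.2011) + (-3.1261) = -5.7477
Denominator Σ(x_t−x̄)² = 11.6388
r_1 = -5.7477 / 11.6388 = -0.494

-0.494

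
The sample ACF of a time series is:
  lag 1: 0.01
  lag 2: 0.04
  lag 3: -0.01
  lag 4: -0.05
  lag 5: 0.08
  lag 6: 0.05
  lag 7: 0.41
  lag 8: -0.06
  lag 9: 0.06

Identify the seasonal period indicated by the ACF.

7

The largest autocorrelation is r_7 = 0.41; the remaining lags stay at or below 0.08.
The dominant spike at lag 7 indicates a seasonal period of 7.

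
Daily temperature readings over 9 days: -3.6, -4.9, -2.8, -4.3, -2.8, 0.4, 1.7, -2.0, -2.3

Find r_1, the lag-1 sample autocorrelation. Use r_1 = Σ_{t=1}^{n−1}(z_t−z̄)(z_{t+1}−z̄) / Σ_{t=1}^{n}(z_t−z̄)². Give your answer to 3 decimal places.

0.477

Mean z̄ = (-3.6 − 4.9 − 2.8 − 4.3 − 2.8 + 0.4 + 1.7 − 2.0 − 2.3)/9 = -2.2889
Numerator Σ_{t=1}^{8}(z_t−z̄)(z_{t+1}−z̄) = 17.3143
Denominator Σ(z_t−z̄)² = 36.3289
r_1 = 17.3143 / 36.3289 = 0.477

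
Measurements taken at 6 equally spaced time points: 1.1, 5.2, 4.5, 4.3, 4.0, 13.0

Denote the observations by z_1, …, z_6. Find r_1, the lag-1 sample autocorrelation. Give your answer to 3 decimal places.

-0.090

Mean z̄ = (1.1 + 5.2 + 4.5 + 4.3 + 4.0 + 13.0)/6 = 5.3500
Deviations from mean: -4.2500, -0.1500, -0.8500, -1.0500, -1.3500, 7.6500
Σ(z_t−z̄)(z_{t+1}−z̄) = (0.6375) + (0.1275) + (0.8925) + (1.4175) + (-10.3275) = -7.2525
Denominator Σ(z_t−z̄)² = 80.2550
r_1 = -7.2525 / 80.2550 = -0.090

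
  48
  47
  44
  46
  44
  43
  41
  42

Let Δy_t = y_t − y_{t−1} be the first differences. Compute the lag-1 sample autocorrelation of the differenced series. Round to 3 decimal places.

-0.577

First differences Δy: -1, -3, 2, -2, -1, -2, 1
Mean of differences = -0.8571
Numerator Σ(Δy_t−Δȳ)(Δy_{t+1}−Δȳ) = -10.8776
Denominator Σ(Δy_t−Δȳ)² = 18.8571
r_1(Δy) = -10.8776 / 18.8571 = -0.577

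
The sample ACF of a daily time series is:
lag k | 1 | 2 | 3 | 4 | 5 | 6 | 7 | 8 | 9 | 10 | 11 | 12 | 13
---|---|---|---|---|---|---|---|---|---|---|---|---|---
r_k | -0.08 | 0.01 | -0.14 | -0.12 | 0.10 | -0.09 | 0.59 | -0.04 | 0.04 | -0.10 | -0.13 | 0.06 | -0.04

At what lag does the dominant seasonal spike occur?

7

The largest autocorrelation is r_7 = 0.59; the remaining lags stay at or below 0.10.
The dominant spike at lag 7 indicates a seasonal period of 7.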